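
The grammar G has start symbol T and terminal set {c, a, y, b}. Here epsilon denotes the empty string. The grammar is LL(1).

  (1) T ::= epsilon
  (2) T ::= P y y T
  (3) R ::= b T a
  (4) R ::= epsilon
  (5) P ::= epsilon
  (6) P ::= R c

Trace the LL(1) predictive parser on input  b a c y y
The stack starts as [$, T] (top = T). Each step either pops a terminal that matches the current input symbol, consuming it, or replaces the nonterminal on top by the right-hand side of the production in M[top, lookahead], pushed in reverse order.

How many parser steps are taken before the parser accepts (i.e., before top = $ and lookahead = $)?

10

step 1: stack=$ T  input=b a c y y $  — expand T ::= P y y T
step 2: stack=$ T y y P  input=b a c y y $  — expand P ::= R c
step 3: stack=$ T y y c R  input=b a c y y $  — expand R ::= b T a
step 4: stack=$ T y y c a T b  input=b a c y y $  — match b
step 5: stack=$ T y y c a T  input=a c y y $  — expand T ::= epsilon
step 6: stack=$ T y y c a  input=a c y y $  — match a
step 7: stack=$ T y y c  input=c y y $  — match c
step 8: stack=$ T y y  input=y y $  — match y
step 9: stack=$ T y  input=y $  — match y
step 10: stack=$ T  input=$  — expand T ::= epsilon
Accept reached after 10 steps.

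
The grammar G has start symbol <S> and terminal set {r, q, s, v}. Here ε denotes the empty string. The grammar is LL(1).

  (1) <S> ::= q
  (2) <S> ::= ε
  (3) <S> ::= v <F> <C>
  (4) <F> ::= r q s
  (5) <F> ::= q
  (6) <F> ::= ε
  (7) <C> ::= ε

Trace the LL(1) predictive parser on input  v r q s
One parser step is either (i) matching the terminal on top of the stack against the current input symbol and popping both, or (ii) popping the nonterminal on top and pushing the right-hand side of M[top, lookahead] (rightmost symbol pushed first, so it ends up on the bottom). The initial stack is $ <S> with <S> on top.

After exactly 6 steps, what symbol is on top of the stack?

<C>

step 1: stack=$ <S>  input=v r q s $  — expand <S> ::= v <F> <C>
step 2: stack=$ <C> <F> v  input=v r q s $  — match v
step 3: stack=$ <C> <F>  input=r q s $  — expand <F> ::= r q s
step 4: stack=$ <C> s q r  input=r q s $  — match r
step 5: stack=$ <C> s q  input=q s $  — match q
step 6: stack=$ <C> s  input=s $  — match s
Stack after step 6: $ <C> (top = <C>).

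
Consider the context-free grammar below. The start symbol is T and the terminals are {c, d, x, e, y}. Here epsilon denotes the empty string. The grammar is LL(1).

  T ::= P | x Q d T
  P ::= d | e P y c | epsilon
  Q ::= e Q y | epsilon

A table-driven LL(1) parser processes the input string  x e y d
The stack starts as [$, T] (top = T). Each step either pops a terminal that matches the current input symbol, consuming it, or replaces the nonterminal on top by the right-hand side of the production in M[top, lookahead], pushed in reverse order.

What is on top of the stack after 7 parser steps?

T

step 1: stack=$ T  input=x e y d $  — expand T ::= x Q d T
step 2: stack=$ T d Q x  input=x e y d $  — match x
step 3: stack=$ T d Q  input=e y d $  — expand Q ::= e Q y
step 4: stack=$ T d y Q e  input=e y d $  — match e
step 5: stack=$ T d y Q  input=y d $  — expand Q ::= epsilon
step 6: stack=$ T d y  input=y d $  — match y
step 7: stack=$ T d  input=d $  — match d
Stack after step 7: $ T (top = T).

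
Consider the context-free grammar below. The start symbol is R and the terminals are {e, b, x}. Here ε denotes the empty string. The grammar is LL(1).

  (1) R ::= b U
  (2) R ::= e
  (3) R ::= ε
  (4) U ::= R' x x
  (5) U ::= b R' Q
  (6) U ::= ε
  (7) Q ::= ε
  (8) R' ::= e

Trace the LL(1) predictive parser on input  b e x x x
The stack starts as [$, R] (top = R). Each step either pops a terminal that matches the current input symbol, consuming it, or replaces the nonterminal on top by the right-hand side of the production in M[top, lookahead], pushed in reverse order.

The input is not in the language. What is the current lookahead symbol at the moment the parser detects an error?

x

     Stack     Input        Action
  1  $ R       b e x x x $  expand R ::= b U
  2  $ U b     b e x x x $  match b
  3  $ U       e x x x $    expand U ::= R' x x
  4  $ x x R'  e x x x $    expand R' ::= e
  5  $ x x e   e x x x $    match e
  6  $ x x     x x x $      match x
  7  $ x       x x $        match x
  8  $         x $          error: stack empty but input remains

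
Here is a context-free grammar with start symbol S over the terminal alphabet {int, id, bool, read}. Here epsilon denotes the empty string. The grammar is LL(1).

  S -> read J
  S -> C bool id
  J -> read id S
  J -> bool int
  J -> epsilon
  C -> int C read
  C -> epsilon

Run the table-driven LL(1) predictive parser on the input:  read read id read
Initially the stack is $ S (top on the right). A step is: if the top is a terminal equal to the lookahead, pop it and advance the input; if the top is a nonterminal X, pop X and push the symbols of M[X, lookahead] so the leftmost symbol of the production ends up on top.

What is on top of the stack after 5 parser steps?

S

step 1: stack=$ S  input=read read id read $  — expand S -> read J
step 2: stack=$ J read  input=read read id read $  — match read
step 3: stack=$ J  input=read id read $  — expand J -> read id S
step 4: stack=$ S id read  input=read id read $  — match read
step 5: stack=$ S id  input=id read $  — match id
Stack after step 5: $ S (top = S).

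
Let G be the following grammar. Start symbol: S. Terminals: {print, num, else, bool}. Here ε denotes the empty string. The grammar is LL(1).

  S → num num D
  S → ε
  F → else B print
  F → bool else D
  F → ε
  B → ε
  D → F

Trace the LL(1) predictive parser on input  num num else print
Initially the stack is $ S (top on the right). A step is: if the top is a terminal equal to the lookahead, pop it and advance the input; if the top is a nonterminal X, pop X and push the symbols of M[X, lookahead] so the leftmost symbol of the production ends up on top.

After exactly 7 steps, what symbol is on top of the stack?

     Stack           Input                 Action
  1  $ S             num num else print $  expand S → num num D
  2  $ D num num     num num else print $  match num
  3  $ D num         num else print $      match num
  4  $ D             else print $          expand D → F
  5  $ F             else print $          expand F → else B print
  6  $ print B else  else print $          match else
  7  $ print B       print $               expand B → ε
Stack after step 7: $ print (top = print).

print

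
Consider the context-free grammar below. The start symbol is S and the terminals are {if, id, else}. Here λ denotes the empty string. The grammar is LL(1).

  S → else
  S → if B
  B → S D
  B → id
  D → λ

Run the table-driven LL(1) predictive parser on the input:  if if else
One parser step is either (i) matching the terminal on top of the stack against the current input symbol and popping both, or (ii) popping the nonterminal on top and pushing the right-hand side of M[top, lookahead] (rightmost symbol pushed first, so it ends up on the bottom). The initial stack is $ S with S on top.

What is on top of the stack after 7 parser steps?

else

step 1: stack=$ S  input=if if else $  — expand S → if B
step 2: stack=$ B if  input=if if else $  — match if
step 3: stack=$ B  input=if else $  — expand B → S D
step 4: stack=$ D S  input=if else $  — expand S → if B
step 5: stack=$ D B if  input=if else $  — match if
step 6: stack=$ D B  input=else $  — expand B → S D
step 7: stack=$ D D S  input=else $  — expand S → else
Stack after step 7: $ D D else (top = else).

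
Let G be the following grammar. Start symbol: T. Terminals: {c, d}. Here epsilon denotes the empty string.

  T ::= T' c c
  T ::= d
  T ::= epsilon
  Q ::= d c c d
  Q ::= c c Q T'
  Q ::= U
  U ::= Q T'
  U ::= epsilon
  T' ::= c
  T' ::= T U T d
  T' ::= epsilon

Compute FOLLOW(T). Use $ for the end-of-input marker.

FIRST(T) = {epsilon, c, d}  (via T' c c)
FIRST(Q) = {epsilon, c, d}  (via U)
FIRST(U) = {epsilon, c, d}  (via Q T')
FIRST(T') = {epsilon, c, d}  (via T U T d)
FOLLOW(T) includes $ since T is the start symbol.
FOLLOW(T): in T'::=T U T d (occurrence 1), T is followed by U T d with FIRST {c, d}; in T'::=T U T d (occurrence 2), T is followed by d with FIRST {d}. Thus FOLLOW(T) = {$, c, d}.
FOLLOW(Q): in Q::=c c Q T', Q is followed by T' with FIRST {epsilon, c, d}; in Q::=c c Q T', the suffix after Q is nullable (adds nothing new); in U::=Q T', Q is followed by T' with FIRST {epsilon, c, d}; in U::=Q T', the suffix after Q is nullable, so FOLLOW(Q) ⊇ FOLLOW(U) = {c, d}. Thus FOLLOW(Q) = {c, d}.
FOLLOW(U): in Q::=U, the suffix after U is empty, so FOLLOW(U) ⊇ FOLLOW(Q) = {c, d}; in T'::=T U T d, U is followed by T d with FIRST {c, d}. Thus FOLLOW(U) = {c, d}.
FOLLOW(T'): in T::=T' c c, T' is followed by c c with FIRST {c}; in Q::=c c Q T', the suffix after T' is empty, so FOLLOW(T') ⊇ FOLLOW(Q) = {c, d}; in U::=Q T', the suffix after T' is empty, so FOLLOW(T') ⊇ FOLLOW(U) = {c, d}. Thus FOLLOW(T') = {c, d}.

{$, c, d}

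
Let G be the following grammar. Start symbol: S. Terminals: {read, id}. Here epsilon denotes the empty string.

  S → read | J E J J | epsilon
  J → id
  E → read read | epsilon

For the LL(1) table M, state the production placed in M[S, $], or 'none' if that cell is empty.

S → epsilon

FIRST(J): from J→id we get {id}. So FIRST(J) = {id}.
FIRST(E): from E→read read we get {read}; from E→epsilon we get {epsilon}. So FIRST(E) = {epsilon, read}.
FIRST(S): from S→read we get {read}; from S→J E J J we get {id}; from S→epsilon we get {epsilon}. So FIRST(S) = {epsilon, id, read}.
FOLLOW(S) includes $ since S is the start symbol.
FOLLOW(S): S appears on no right-hand side. Thus FOLLOW(S) = {$}.
For S → read: FIRST(read) = {read}, so it goes in M[S, t] for t ∈ {read}.
For S → J E J J: FIRST(J E J J) = {id}, so it goes in M[S, t] for t ∈ {id}.
For S → epsilon: FIRST(epsilon) = {epsilon}, so it goes in M[S, t] for t ∈ {}; since epsilon ∈ FIRST, also for every t ∈ FOLLOW(S) = {$}.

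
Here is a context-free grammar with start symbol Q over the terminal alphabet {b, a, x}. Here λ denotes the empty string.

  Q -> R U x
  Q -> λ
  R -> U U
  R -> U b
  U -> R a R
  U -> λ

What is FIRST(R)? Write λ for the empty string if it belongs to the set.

FIRST(Q): from Q->R U x we get {a, b, x}; from Q->λ we get {λ}. So FIRST(Q) = {λ, a, b, x}.
FIRST(R): from R->U U we get {λ, a, b}; from R->U b we get {a, b}. So FIRST(R) = {λ, a, b}.
FIRST(U): from U->R a R we get {a, b}; from U->λ we get {λ}. So FIRST(U) = {λ, a, b}.

{λ, a, b}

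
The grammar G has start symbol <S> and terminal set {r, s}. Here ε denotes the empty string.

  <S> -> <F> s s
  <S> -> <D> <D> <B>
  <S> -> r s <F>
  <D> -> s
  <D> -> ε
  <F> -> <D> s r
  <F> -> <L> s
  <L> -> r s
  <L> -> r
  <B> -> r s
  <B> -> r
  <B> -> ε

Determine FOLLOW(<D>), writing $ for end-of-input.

FIRST(<D>) = {ε, s}
FIRST(<L>) = {r}
FIRST(<B>) = {ε, r}
FIRST(<F>) = {r, s}  (via <D> s r, <L> s)
FIRST(<S>) = {ε, r, s}  (via <F> s s, <D> <D> <B>)
FOLLOW(<S>) includes $ since <S> is the start symbol.
FOLLOW(<S>): <S> appears on no right-hand side. Thus FOLLOW(<S>) = {$}.
FOLLOW(<D>): in <S>-><D> <D> <B> (occurrence 1), <D> is followed by <D> <B> with FIRST {ε, r, s}; in <S>-><D> <D> <B> (occurrence 1), the suffix after <D> is nullable, so FOLLOW(<D>) ⊇ FOLLOW(<S>) = {$}; in <S>-><D> <D> <B> (occurrence 2), <D> is followed by <B> with FIRST {ε, r}; in <S>-><D> <D> <B> (occurrence 2), the suffix after <D> is nullable, so FOLLOW(<D>) ⊇ FOLLOW(<S>) = {$}; in <F>-><D> s r, <D> is followed by s r with FIRST {s}. Thus FOLLOW(<D>) = {$, r, s}.
FOLLOW(<F>): in <S>-><F> s s, <F> is followed by s s with FIRST {s}; in <S>->r s <F>, the suffix after <F> is empty, so FOLLOW(<F>) ⊇ FOLLOW(<S>) = {$}. Thus FOLLOW(<F>) = {$, s}.
FOLLOW(<L>): in <F>-><L> s, <L> is followed by s with FIRST {s}. Thus FOLLOW(<L>) = {s}.
FOLLOW(<B>): in <S>-><D> <D> <B>, the suffix after <B> is empty, so FOLLOW(<B>) ⊇ FOLLOW(<S>) = {$}. Thus FOLLOW(<B>) = {$}.

{$, r, s}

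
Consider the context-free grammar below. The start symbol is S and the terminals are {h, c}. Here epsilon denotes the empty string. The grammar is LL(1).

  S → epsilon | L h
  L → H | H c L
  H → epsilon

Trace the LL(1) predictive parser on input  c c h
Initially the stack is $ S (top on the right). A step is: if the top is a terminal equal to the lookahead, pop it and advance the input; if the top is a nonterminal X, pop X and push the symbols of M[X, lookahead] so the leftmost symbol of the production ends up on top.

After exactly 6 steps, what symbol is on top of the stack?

step 1: stack=$ S  input=c c h $  — expand S → L h
step 2: stack=$ h L  input=c c h $  — expand L → H c L
step 3: stack=$ h L c H  input=c c h $  — expand H → epsilon
step 4: stack=$ h L c  input=c c h $  — match c
step 5: stack=$ h L  input=c h $  — expand L → H c L
step 6: stack=$ h L c H  input=c h $  — expand H → epsilon
Stack after step 6: $ h L c (top = c).

c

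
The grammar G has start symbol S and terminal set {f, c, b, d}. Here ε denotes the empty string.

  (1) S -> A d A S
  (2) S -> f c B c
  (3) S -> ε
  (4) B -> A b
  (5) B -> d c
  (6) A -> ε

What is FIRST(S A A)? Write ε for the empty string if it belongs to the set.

FIRST(A): from A->ε we get {ε}. So FIRST(A) = {ε}.
FIRST(S): from S->A d A S we get {d}; from S->f c B c we get {f}; from S->ε we get {ε}. So FIRST(S) = {ε, d, f}.
FIRST(B): from B->A b we get {b}; from B->d c we get {d}. So FIRST(B) = {b, d}.
FIRST(S A A): take FIRST of each symbol in turn, carrying on past any symbol whose FIRST contains ε; result {ε, d, f}.

{ε, d, f}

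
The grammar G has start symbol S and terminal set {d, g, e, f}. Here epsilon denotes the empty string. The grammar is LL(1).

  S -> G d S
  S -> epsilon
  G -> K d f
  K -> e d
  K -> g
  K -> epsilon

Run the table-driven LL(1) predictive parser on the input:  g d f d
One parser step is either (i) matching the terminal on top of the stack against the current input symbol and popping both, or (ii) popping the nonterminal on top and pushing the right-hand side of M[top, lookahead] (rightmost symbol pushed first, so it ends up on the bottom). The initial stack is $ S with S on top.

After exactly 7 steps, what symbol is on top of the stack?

S

step 1: stack=$ S  input=g d f d $  — expand S -> G d S
step 2: stack=$ S d G  input=g d f d $  — expand G -> K d f
step 3: stack=$ S d f d K  input=g d f d $  — expand K -> g
step 4: stack=$ S d f d g  input=g d f d $  — match g
step 5: stack=$ S d f d  input=d f d $  — match d
step 6: stack=$ S d f  input=f d $  — match f
step 7: stack=$ S d  input=d $  — match d
Stack after step 7: $ S (top = S).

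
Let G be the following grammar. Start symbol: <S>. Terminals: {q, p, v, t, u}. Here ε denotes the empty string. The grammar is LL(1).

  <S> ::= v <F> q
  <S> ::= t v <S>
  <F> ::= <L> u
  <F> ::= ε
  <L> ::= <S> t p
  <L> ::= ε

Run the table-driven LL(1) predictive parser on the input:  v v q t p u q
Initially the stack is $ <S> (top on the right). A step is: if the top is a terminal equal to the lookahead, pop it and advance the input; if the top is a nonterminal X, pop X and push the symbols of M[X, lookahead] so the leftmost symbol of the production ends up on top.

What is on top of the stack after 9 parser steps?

step 1: stack=$ <S>  input=v v q t p u q $  — expand <S> ::= v <F> q
step 2: stack=$ q <F> v  input=v v q t p u q $  — match v
step 3: stack=$ q <F>  input=v q t p u q $  — expand <F> ::= <L> u
step 4: stack=$ q u <L>  input=v q t p u q $  — expand <L> ::= <S> t p
step 5: stack=$ q u p t <S>  input=v q t p u q $  — expand <S> ::= v <F> q
step 6: stack=$ q u p t q <F> v  input=v q t p u q $  — match v
step 7: stack=$ q u p t q <F>  input=q t p u q $  — expand <F> ::= ε
step 8: stack=$ q u p t q  input=q t p u q $  — match q
step 9: stack=$ q u p t  input=t p u q $  — match t
Stack after step 9: $ q u p (top = p).

p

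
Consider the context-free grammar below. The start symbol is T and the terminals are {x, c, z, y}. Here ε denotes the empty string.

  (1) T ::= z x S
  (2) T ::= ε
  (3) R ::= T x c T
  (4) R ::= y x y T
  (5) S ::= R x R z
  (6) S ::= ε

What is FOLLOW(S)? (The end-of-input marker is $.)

FIRST(T) = {ε, z}
FIRST(R) = {x, y, z}  (via T x c T)
FIRST(S) = {ε, x, y, z}  (via R x R z)
FOLLOW(T) includes $ since T is the start symbol.
FOLLOW(R): in S::=R x R z (occurrence 1), R is followed by x R z with FIRST {x}; in S::=R x R z (occurrence 2), R is followed by z with FIRST {z}. Thus FOLLOW(R) = {x, z}.
FOLLOW(T): in R::=T x c T (occurrence 1), T is followed by x c T with FIRST {x}; in R::=T x c T (occurrence 2), the suffix after T is empty, so FOLLOW(T) ⊇ FOLLOW(R) = {x, z}; in R::=y x y T, the suffix after T is empty, so FOLLOW(T) ⊇ FOLLOW(R) = {x, z}. Thus FOLLOW(T) = {$, x, z}.
FOLLOW(S): in T::=z x S, the suffix after S is empty, so FOLLOW(S) ⊇ FOLLOW(T) = {$, x, z}. Thus FOLLOW(S) = {$, x, z}.

{$, x, z}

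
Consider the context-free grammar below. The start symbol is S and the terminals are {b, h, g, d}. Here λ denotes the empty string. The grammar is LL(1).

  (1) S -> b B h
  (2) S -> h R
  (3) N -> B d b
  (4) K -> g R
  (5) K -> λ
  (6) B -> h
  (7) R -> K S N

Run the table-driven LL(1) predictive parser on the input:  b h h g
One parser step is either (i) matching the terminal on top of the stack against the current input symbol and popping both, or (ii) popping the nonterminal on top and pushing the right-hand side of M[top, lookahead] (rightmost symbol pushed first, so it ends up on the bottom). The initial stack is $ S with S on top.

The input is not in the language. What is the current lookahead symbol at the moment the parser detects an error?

     Stack    Input      Action
  1  $ S      b h h g $  expand S -> b B h
  2  $ h B b  b h h g $  match b
  3  $ h B    h h g $    expand B -> h
  4  $ h h    h h g $    match h
  5  $ h      h g $      match h
  6  $        g $        error: stack empty but input remains

g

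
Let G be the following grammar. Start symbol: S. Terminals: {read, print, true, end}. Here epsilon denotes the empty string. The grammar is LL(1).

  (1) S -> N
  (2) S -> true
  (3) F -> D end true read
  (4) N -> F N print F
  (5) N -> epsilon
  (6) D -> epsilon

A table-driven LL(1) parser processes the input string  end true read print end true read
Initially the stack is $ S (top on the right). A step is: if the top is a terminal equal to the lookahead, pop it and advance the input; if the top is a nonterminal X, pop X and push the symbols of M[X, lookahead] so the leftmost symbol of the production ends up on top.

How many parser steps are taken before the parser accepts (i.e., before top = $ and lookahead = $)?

step 1: stack=$ S  input=end true read print end true read $  — expand S -> N
step 2: stack=$ N  input=end true read print end true read $  — expand N -> F N print F
step 3: stack=$ F print N F  input=end true read print end true read $  — expand F -> D end true read
step 4: stack=$ F print N read true end D  input=end true read print end true read $  — expand D -> epsilon
step 5: stack=$ F print N read true end  input=end true read print end true read $  — match end
step 6: stack=$ F print N read true  input=true read print end true read $  — match true
step 7: stack=$ F print N read  input=read print end true read $  — match read
step 8: stack=$ F print N  input=print end true read $  — expand N -> epsilon
step 9: stack=$ F print  input=print end true read $  — match print
step 10: stack=$ F  input=end true read $  — expand F -> D end true read
step 11: stack=$ read true end D  input=end true read $  — expand D -> epsilon
step 12: stack=$ read true end  input=end true read $  — match end
step 13: stack=$ read true  input=true read $  — match true
step 14: stack=$ read  input=read $  — match read
Accept reached after 14 steps.

14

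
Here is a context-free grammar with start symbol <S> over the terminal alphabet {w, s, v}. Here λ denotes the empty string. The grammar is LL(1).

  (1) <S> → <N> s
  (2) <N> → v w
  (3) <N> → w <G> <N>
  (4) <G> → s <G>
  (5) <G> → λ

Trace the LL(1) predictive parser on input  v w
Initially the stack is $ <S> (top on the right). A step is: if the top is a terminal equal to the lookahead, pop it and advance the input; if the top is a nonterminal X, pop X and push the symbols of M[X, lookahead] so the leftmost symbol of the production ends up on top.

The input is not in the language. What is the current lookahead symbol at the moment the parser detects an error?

$

     Stack    Input  Action
  1  $ <S>    v w $  expand <S> → <N> s
  2  $ s <N>  v w $  expand <N> → v w
  3  $ s w v  v w $  match v
  4  $ s w    w $    match w
  5  $ s      $      error: top is terminal s but lookahead is $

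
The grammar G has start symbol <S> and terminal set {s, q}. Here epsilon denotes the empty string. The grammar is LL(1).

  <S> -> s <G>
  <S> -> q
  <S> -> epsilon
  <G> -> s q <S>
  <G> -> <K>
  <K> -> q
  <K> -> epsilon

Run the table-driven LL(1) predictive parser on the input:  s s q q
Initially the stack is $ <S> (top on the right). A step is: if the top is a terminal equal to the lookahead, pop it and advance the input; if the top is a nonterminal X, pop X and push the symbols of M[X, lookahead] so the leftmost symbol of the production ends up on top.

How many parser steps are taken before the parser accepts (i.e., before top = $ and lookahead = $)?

7

step 1: stack=$ <S>  input=s s q q $  — expand <S> -> s <G>
step 2: stack=$ <G> s  input=s s q q $  — match s
step 3: stack=$ <G>  input=s q q $  — expand <G> -> s q <S>
step 4: stack=$ <S> q s  input=s q q $  — match s
step 5: stack=$ <S> q  input=q q $  — match q
step 6: stack=$ <S>  input=q $  — expand <S> -> q
step 7: stack=$ q  input=q $  — match q
Accept reached after 7 steps.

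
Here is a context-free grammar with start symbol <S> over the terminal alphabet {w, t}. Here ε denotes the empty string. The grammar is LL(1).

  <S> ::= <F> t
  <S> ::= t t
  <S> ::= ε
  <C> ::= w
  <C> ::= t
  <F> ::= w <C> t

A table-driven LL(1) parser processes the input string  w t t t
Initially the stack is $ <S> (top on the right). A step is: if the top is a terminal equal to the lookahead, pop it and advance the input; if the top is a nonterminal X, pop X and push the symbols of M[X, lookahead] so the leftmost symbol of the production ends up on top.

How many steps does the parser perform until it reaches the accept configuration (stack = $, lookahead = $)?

7

step 1: stack=$ <S>  input=w t t t $  — expand <S> ::= <F> t
step 2: stack=$ t <F>  input=w t t t $  — expand <F> ::= w <C> t
step 3: stack=$ t t <C> w  input=w t t t $  — match w
step 4: stack=$ t t <C>  input=t t t $  — expand <C> ::= t
step 5: stack=$ t t t  input=t t t $  — match t
step 6: stack=$ t t  input=t t $  — match t
step 7: stack=$ t  input=t $  — match t
Accept reached after 7 steps.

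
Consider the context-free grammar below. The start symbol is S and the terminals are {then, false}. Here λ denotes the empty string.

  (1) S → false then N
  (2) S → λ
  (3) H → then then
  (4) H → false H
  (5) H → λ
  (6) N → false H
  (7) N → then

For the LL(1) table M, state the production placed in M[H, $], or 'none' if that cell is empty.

H → λ

FIRST(S): from S→false then N we get {false}; from S→λ we get {λ}. So FIRST(S) = {λ, false}.
FIRST(H): from H→then then we get {then}; from H→false H we get {false}; from H→λ we get {λ}. So FIRST(H) = {λ, false, then}.
FIRST(N): from N→false H we get {false}; from N→then we get {then}. So FIRST(N) = {false, then}.
FOLLOW(S) includes $ since S is the start symbol.
FOLLOW(N): in S→false then N, the suffix after N is empty, so FOLLOW(N) ⊇ FOLLOW(S) = {$}. Thus FOLLOW(N) = {$}.
FOLLOW(H): in H→false H, the suffix after H is empty (adds nothing new); in N→false H, the suffix after H is empty, so FOLLOW(H) ⊇ FOLLOW(N) = {$}. Thus FOLLOW(H) = {$}.
For H → then then: FIRST(then then) = {then}, so it goes in M[H, t] for t ∈ {then}.
For H → false H: FIRST(false H) = {false}, so it goes in M[H, t] for t ∈ {false}.
For H → λ: FIRST(λ) = {λ}, so it goes in M[H, t] for t ∈ {}; since λ ∈ FIRST, also for every t ∈ FOLLOW(H) = {$}.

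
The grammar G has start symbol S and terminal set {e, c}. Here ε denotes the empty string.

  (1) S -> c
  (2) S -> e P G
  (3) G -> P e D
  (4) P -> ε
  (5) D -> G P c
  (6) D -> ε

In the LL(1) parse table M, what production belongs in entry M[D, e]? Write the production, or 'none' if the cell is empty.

FIRST(S): from S->c we get {c}; from S->e P G we get {e}. So FIRST(S) = {c, e}.
FIRST(P): from P->ε we get {ε}. So FIRST(P) = {ε}.
FIRST(G): from G->P e D we get {e}. So FIRST(G) = {e}.
FIRST(D): from D->G P c we get {e}; from D->ε we get {ε}. So FIRST(D) = {ε, e}.
FOLLOW(S) includes $ since S is the start symbol.
FOLLOW(G): in S->e P G, the suffix after G is empty, so FOLLOW(G) ⊇ FOLLOW(S) = {$}; in D->G P c, G is followed by P c with FIRST {c}. Thus FOLLOW(G) = {$, c}.
FOLLOW(D): in G->P e D, the suffix after D is empty, so FOLLOW(D) ⊇ FOLLOW(G) = {$, c}. Thus FOLLOW(D) = {$, c}.
For D -> G P c: FIRST(G P c) = {e}, so it goes in M[D, t] for t ∈ {e}.
For D -> ε: FIRST(ε) = {ε}, so it goes in M[D, t] for t ∈ {}; since ε ∈ FIRST, also for every t ∈ FOLLOW(D) = {$, c}.

D -> G P c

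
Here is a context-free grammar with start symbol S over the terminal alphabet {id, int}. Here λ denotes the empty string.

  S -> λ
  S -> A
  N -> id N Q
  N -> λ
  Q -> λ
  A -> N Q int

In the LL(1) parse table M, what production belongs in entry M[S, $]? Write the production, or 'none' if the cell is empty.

S -> λ

FIRST(N) = {λ, id}
FIRST(Q) = {λ}
FIRST(A) = {id, int}  (via N Q int)
FIRST(S) = {λ, id, int}  (via A)
FOLLOW(S) includes $ since S is the start symbol.
FOLLOW(S): S appears on no right-hand side. Thus FOLLOW(S) = {$}.
For S -> λ: FIRST(λ) = {λ}, so it goes in M[S, t] for t ∈ {}; since λ ∈ FIRST, also for every t ∈ FOLLOW(S) = {$}.
For S -> A: FIRST(A) = {id, int}, so it goes in M[S, t] for t ∈ {id, int}.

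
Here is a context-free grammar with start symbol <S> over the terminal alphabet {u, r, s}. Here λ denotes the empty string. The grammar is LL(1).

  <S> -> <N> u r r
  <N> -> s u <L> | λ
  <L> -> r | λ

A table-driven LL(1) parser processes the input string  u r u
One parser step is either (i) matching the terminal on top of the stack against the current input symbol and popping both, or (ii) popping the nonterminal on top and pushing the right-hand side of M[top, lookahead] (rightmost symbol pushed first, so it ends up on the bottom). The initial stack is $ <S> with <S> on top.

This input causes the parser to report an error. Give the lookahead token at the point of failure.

step 1: stack=$ <S>  input=u r u $  — expand <S> -> <N> u r r
step 2: stack=$ r r u <N>  input=u r u $  — expand <N> -> λ
step 3: stack=$ r r u  input=u r u $  — match u
step 4: stack=$ r r  input=r u $  — match r
step 5: stack=$ r  input=u $  — error: top is terminal r but lookahead is u

u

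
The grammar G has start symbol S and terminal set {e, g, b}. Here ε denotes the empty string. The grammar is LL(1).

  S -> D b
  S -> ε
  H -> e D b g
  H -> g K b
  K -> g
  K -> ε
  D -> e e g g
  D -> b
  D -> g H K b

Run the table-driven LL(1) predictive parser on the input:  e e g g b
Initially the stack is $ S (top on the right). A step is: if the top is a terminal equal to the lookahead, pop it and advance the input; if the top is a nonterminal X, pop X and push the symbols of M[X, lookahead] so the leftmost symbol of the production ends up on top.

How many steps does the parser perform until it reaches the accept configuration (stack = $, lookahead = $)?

7

step 1: stack=$ S  input=e e g g b $  — expand S -> D b
step 2: stack=$ b D  input=e e g g b $  — expand D -> e e g g
step 3: stack=$ b g g e e  input=e e g g b $  — match e
step 4: stack=$ b g g e  input=e g g b $  — match e
step 5: stack=$ b g g  input=g g b $  — match g
step 6: stack=$ b g  input=g b $  — match g
step 7: stack=$ b  input=b $  — match b
Accept reached after 7 steps.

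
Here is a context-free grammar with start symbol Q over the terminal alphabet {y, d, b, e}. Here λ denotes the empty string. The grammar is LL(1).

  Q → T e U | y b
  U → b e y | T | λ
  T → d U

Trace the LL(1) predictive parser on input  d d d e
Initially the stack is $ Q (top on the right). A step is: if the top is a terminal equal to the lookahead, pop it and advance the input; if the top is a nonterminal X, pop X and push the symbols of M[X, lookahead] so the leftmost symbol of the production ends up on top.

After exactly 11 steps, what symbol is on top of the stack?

U

      Stack      Input      Action
   1  $ Q        d d d e $  expand Q → T e U
   2  $ U e T    d d d e $  expand T → d U
   3  $ U e U d  d d d e $  match d
   4  $ U e U    d d e $    expand U → T
   5  $ U e T    d d e $    expand T → d U
   6  $ U e U d  d d e $    match d
   7  $ U e U    d e $      expand U → T
   8  $ U e T    d e $      expand T → d U
   9  $ U e U d  d e $      match d
  10  $ U e U    e $        expand U → λ
  11  $ U e      e $        match e
Stack after step 11: $ U (top = U).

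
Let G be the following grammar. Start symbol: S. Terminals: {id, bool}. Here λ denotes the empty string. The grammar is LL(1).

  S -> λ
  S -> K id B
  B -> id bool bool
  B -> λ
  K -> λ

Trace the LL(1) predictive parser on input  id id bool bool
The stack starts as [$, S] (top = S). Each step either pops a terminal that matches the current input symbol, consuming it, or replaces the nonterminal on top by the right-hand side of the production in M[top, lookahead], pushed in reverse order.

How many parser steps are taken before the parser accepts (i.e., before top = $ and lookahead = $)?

7

step 1: stack=$ S  input=id id bool bool $  — expand S -> K id B
step 2: stack=$ B id K  input=id id bool bool $  — expand K -> λ
step 3: stack=$ B id  input=id id bool bool $  — match id
step 4: stack=$ B  input=id bool bool $  — expand B -> id bool bool
step 5: stack=$ bool bool id  input=id bool bool $  — match id
step 6: stack=$ bool bool  input=bool bool $  — match bool
step 7: stack=$ bool  input=bool $  — match bool
Accept reached after 7 steps.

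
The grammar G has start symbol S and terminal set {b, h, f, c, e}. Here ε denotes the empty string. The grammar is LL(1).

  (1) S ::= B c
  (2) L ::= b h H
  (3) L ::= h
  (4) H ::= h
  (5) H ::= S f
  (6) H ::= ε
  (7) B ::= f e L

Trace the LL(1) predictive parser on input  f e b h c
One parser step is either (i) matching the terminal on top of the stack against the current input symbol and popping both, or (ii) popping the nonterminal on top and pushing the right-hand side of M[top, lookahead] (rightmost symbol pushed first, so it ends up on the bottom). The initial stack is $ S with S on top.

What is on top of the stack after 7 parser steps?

step 1: stack=$ S  input=f e b h c $  — expand S ::= B c
step 2: stack=$ c B  input=f e b h c $  — expand B ::= f e L
step 3: stack=$ c L e f  input=f e b h c $  — match f
step 4: stack=$ c L e  input=e b h c $  — match e
step 5: stack=$ c L  input=b h c $  — expand L ::= b h H
step 6: stack=$ c H h b  input=b h c $  — match b
step 7: stack=$ c H h  input=h c $  — match h
Stack after step 7: $ c H (top = H).

H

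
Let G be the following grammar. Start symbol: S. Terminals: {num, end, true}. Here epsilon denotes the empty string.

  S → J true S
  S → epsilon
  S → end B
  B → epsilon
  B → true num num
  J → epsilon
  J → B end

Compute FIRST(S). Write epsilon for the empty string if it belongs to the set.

FIRST(B): from B→epsilon we get {epsilon}; from B→true num num we get {true}. So FIRST(B) = {epsilon, true}.
FIRST(J): from J→epsilon we get {epsilon}; from J→B end we get {end, true}. So FIRST(J) = {epsilon, end, true}.
FIRST(S): from S→J true S we get {end, true}; from S→epsilon we get {epsilon}; from S→end B we get {end}. So FIRST(S) = {epsilon, end, true}.

{epsilon, end, true}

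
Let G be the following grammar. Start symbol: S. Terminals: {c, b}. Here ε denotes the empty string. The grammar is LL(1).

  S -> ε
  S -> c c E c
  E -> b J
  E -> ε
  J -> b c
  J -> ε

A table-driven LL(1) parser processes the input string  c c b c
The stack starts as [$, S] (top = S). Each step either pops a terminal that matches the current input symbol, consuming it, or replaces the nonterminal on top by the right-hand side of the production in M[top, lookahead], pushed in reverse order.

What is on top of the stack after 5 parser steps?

J

     Stack      Input      Action
  1  $ S        c c b c $  expand S -> c c E c
  2  $ c E c c  c c b c $  match c
  3  $ c E c    c b c $    match c
  4  $ c E      b c $      expand E -> b J
  5  $ c J b    b c $      match b
Stack after step 5: $ c J (top = J).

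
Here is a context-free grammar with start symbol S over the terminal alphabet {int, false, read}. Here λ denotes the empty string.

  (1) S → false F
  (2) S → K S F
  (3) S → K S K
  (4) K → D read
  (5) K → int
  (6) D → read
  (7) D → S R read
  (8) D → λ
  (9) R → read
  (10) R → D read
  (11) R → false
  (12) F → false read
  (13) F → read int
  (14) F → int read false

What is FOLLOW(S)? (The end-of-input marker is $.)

FIRST(F) = {false, int, read}
FIRST(S) = {false, int, read}  (via K S F, K S K)
FIRST(D) = {λ, false, int, read}  (via S R read)
FIRST(K) = {false, int, read}  (via D read)
FIRST(R) = {false, int, read}  (via D read)
FOLLOW(S) includes $ since S is the start symbol.
FOLLOW(S): in S→K S F, S is followed by F with FIRST {false, int, read}; in S→K S K, S is followed by K with FIRST {false, int, read}; in D→S R read, S is followed by R read with FIRST {false, int, read}. Thus FOLLOW(S) = {$, false, int, read}.
FOLLOW(K): in S→K S F, K is followed by S F with FIRST {false, int, read}; in S→K S K (occurrence 1), K is followed by S K with FIRST {false, int, read}; in S→K S K (occurrence 2), the suffix after K is empty, so FOLLOW(K) ⊇ FOLLOW(S) = {$, false, int, read}. Thus FOLLOW(K) = {$, false, int, read}.
FOLLOW(D): in K→D read, D is followed by read with FIRST {read}; in R→D read, D is followed by read with FIRST {read}. Thus FOLLOW(D) = {read}.
FOLLOW(R): in D→S R read, R is followed by read with FIRST {read}. Thus FOLLOW(R) = {read}.
FOLLOW(F): in S→false F, the suffix after F is empty, so FOLLOW(F) ⊇ FOLLOW(S) = {$, false, int, read}; in S→K S F, the suffix after F is empty, so FOLLOW(F) ⊇ FOLLOW(S) = {$, false, int, read}. Thus FOLLOW(F) = {$, false, int, read}.

{$, false, int, read}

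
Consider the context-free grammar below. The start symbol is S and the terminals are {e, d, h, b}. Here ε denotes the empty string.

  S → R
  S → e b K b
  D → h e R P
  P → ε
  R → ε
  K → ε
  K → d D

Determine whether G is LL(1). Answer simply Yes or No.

FIRST(S) = {ε, e}
FIRST(D) = {h}
FIRST(P) = {ε}
FIRST(R) = {ε}
FIRST(K) = {ε, d}
FOLLOW(S) = {$}
FOLLOW(D) = {b}
FOLLOW(P) = {b}
FOLLOW(R) = {$, b}
FOLLOW(K) = {b}
Each cell of M receives at most one production.

Yes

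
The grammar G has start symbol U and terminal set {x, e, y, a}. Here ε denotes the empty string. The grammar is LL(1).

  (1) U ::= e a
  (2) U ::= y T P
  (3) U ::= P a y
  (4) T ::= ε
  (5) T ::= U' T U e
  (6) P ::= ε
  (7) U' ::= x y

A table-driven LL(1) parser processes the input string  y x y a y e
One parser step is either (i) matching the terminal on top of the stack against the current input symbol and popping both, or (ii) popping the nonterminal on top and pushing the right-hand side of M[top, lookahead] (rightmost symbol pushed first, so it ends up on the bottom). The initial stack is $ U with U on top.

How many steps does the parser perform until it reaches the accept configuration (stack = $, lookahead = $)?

13

      Stack          Input          Action
   1  $ U            y x y a y e $  expand U ::= y T P
   2  $ P T y        y x y a y e $  match y
   3  $ P T          x y a y e $    expand T ::= U' T U e
   4  $ P e U T U'   x y a y e $    expand U' ::= x y
   5  $ P e U T y x  x y a y e $    match x
   6  $ P e U T y    y a y e $      match y
   7  $ P e U T      a y e $        expand T ::= ε
   8  $ P e U        a y e $        expand U ::= P a y
   9  $ P e y a P    a y e $        expand P ::= ε
  10  $ P e y a      a y e $        match a
  11  $ P e y        y e $          match y
  12  $ P e          e $            match e
  13  $ P            $              expand P ::= ε
Accept reached after 13 steps.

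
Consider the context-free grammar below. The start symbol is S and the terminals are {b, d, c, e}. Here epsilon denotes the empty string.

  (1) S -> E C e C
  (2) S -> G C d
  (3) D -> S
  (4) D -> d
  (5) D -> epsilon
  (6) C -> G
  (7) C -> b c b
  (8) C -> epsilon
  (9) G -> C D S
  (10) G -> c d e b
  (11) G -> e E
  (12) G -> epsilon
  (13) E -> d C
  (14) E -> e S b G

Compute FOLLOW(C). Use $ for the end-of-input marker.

FIRST(E) = {d, e}
FIRST(S) = {b, c, d, e}  (via E C e C, G C d)
FIRST(D) = {epsilon, b, c, d, e}  (via S)
FIRST(C) = {epsilon, b, c, d, e}  (via G)
FIRST(G) = {epsilon, b, c, d, e}  (via C D S)
FOLLOW(S) includes $ since S is the start symbol.
FOLLOW(D): in G->C D S, D is followed by S with FIRST {b, c, d, e}. Thus FOLLOW(D) = {b, c, d, e}.
FOLLOW(S): in D->S, the suffix after S is empty, so FOLLOW(S) ⊇ FOLLOW(D) = {b, c, d, e}; in G->C D S, the suffix after S is empty, so FOLLOW(S) ⊇ FOLLOW(G) = {$, b, c, d, e}; in E->e S b G, S is followed by b G with FIRST {b}. Thus FOLLOW(S) = {$, b, c, d, e}.
FOLLOW(C): in S->E C e C (occurrence 1), C is followed by e C with FIRST {e}; in S->E C e C (occurrence 2), the suffix after C is empty, so FOLLOW(C) ⊇ FOLLOW(S) = {$, b, c, d, e}; in S->G C d, C is followed by d with FIRST {d}; in G->C D S, C is followed by D S with FIRST {b, c, d, e}; in E->d C, the suffix after C is empty, so FOLLOW(C) ⊇ FOLLOW(E) = {$, b, c, d, e}. Thus FOLLOW(C) = {$, b, c, d, e}.
FOLLOW(G): in S->G C d, G is followed by C d with FIRST {b, c, d, e}; in C->G, the suffix after G is empty, so FOLLOW(G) ⊇ FOLLOW(C) = {$, b, c, d, e}; in E->e S b G, the suffix after G is empty, so FOLLOW(G) ⊇ FOLLOW(E) = {$, b, c, d, e}. Thus FOLLOW(G) = {$, b, c, d, e}.
FOLLOW(E): in S->E C e C, E is followed by C e C with FIRST {b, c, d, e}; in G->e E, the suffix after E is empty, so FOLLOW(E) ⊇ FOLLOW(G) = {$, b, c, d, e}. Thus FOLLOW(E) = {$, b, c, d, e}.

{$, b, c, d, e}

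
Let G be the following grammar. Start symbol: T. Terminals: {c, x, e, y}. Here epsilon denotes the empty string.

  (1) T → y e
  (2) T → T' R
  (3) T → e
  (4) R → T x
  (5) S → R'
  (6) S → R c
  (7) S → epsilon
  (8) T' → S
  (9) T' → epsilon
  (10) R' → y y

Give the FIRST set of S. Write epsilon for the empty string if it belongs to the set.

{epsilon, e, y}

FIRST(R') = {y}
FIRST(T) = {e, y}  (via T' R)
FIRST(R) = {e, y}  (via T x)
FIRST(S) = {epsilon, e, y}  (via R', R c)
FIRST(T') = {epsilon, e, y}  (via S)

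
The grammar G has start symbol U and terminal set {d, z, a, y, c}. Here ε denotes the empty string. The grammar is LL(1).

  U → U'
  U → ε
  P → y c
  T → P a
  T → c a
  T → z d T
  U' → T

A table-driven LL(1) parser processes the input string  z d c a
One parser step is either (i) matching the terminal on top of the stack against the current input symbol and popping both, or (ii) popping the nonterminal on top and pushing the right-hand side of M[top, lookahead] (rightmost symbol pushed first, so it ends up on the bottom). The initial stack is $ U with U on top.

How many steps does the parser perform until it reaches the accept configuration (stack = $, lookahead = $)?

8

     Stack    Input      Action
  1  $ U      z d c a $  expand U → U'
  2  $ U'     z d c a $  expand U' → T
  3  $ T      z d c a $  expand T → z d T
  4  $ T d z  z d c a $  match z
  5  $ T d    d c a $    match d
  6  $ T      c a $      expand T → c a
  7  $ a c    c a $      match c
  8  $ a      a $        match a
Accept reached after 8 steps.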